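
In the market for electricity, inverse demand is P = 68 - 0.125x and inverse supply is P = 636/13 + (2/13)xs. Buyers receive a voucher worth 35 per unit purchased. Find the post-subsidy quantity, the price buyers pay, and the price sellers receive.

Pre-subsidy: 68 - 0.125x = 636/13 + (2/13)x gives x* = 1984/29 and P* = 1724/29.
With the rebate, buyers effectively pay Pb = Ps − 35, where Ps is the price sellers receive.
On the curves, Pb = 68 - 0.125x and Ps = 636/13 + (2/13)x; the wedge Ps − Pb = 35 gives 636/13 + (2/13)x − (68 - 0.125x) = 35, so x' = 5624/29.
Then Pb = 68 − 0.125·(5624/29) = 1269/29 and Ps = 636/13 + (2/13)·(5624/29) = 2284/29.

x' = 5624/29; buyers pay 1269/29; sellers receive 2284/29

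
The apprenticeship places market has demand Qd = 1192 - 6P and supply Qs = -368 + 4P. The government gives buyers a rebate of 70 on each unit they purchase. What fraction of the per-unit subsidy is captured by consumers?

Consumer share = 0.4

Pre-subsidy: 1192 - 6P = -368 + 4P gives P* = 156, Q* = 256.
With the rebate, buyers effectively pay Pb = Ps − 70, where Ps is the price sellers receive.
Demand in terms of Ps becomes Qd = 1192 − 6(Ps − 70) = 1612 - 6Ps. Setting this equal to supply: 1612 - 6Ps = -368 + 4Ps, so Ps = 198.
Buyers pay Pb = 198 − 70 = 128; Q' = -368 + 4·198 = 424.
Buyers' price falls by P* − Pb = 156 − 128 = 28; sellers' price rises by Ps − P* = 198 − 156 = 42.
So consumers capture 28/70 = 0.4 of each unit of subsidy.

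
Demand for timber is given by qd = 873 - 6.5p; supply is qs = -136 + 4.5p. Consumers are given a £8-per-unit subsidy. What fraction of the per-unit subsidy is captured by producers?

Pre-subsidy: 873 - 6.5p = -136 + 4.5p gives p* = 1009/11, q* = 6089/22.
With the rebate, buyers effectively pay pb = ps − 8, where ps is the price sellers receive.
Demand in terms of ps becomes qd = 873 − 6.5(ps − 8) = 925 - 6.5ps. Setting this equal to supply: 925 - 6.5ps = -136 + 4.5ps, so ps = 1061/11.
Buyers pay pb = 1061/11 − 8 = 973/11; q' = -136 + 4.5·(1061/11) = 6557/22.
Buyers' price falls by p* − pb = 1009/11 − 973/11 = 36/11; sellers' price rises by ps − p* = 1061/11 − 1009/11 = 52/11.
So producers capture (52/11)/8 = 13/22 of each unit of subsidy.

Producer share = 13/22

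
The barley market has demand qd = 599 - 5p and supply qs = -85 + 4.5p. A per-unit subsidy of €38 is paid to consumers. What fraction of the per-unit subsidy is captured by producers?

Producer share = 10/19

Pre-subsidy: 599 - 5p = -85 + 4.5p gives p* = 72, q* = 239.
With the rebate, buyers effectively pay pb = ps − 38, where ps is the price sellers receive.
Demand in terms of ps becomes qd = 599 − 5(ps − 38) = 789 - 5ps. Setting this equal to supply: 789 - 5ps = -85 + 4.5ps, so ps = 92.
Buyers pay pb = 92 − 38 = 54; q' = -85 + 4.5·92 = 329.
Buyers' price falls by p* − pb = 72 − 54 = 18; sellers' price rises by ps − p* = 92 − 72 = 20.
So producers capture 20/38 = 10/19 of each unit of subsidy.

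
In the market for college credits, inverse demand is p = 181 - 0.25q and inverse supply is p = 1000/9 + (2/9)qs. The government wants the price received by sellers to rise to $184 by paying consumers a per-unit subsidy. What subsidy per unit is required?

At a seller price of 184, quantity supplied is -500 + 4.5·184 = 328.
Buyers absorb 328 only when they pay pb = 181 − 0.25·328 = 99.
s = ps − pb = 184 − 99 = 85.

Required subsidy s = $85 per unit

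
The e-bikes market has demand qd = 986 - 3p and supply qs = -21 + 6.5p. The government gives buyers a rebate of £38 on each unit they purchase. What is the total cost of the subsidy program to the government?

Government cost = £28348

Pre-subsidy: 986 - 3p = -21 + 6.5p gives p* = 106, q* = 668.
With the rebate, buyers effectively pay pb = ps − 38, where ps is the price sellers receive.
Demand in terms of ps becomes qd = 986 − 3(ps − 38) = 1100 - 3ps. Setting this equal to supply: 1100 - 3ps = -21 + 6.5ps, so ps = 118.
Buyers pay pb = 118 − 38 = 80; q' = -21 + 6.5·118 = 746.
Government outlay = subsidy × quantity = 38 × 746 = 28348.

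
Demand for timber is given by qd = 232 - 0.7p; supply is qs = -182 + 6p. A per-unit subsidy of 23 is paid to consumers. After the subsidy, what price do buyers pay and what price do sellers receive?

Buyers pay 2760/67; sellers receive 4301/67

Pre-subsidy: 232 - 0.7p = -182 + 6p gives p* = 4140/67, q* = 12646/67.
With the rebate, buyers effectively pay pb = ps − 23, where ps is the price sellers receive.
Demand in terms of ps becomes qd = 232 − 0.7(ps − 23) = 248.1 - 0.7ps. Setting this equal to supply: 248.1 - 0.7ps = -182 + 6ps, so ps = 4301/67.
Buyers pay pb = 4301/67 − 23 = 2760/67; q' = -182 + 6·(4301/67) = 13612/67.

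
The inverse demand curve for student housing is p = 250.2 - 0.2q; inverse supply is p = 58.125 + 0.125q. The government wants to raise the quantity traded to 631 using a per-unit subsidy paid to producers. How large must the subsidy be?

Required subsidy s = 13 per unit

At q = 631, from the demand curve buyers pay pb = 250.2 − 0.2·631 = 124; from the supply curve sellers need ps = 58.125 + 0.125·631 = 137.
The subsidy must fill the gap: s = ps − pb = 137 − 124 = 13.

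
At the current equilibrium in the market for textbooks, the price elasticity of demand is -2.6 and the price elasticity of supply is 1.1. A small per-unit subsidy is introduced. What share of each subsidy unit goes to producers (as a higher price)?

For a small subsidy around the equilibrium, the benefit split depends on the relative slopes, which at a point are proportional to the elasticities.
Buyer share = εs/(εs + |εd|) = 1.1/(1.1 + 2.6) = 11/37; seller share = |εd|/(εs + |εd|) = 26/37.
So producers capture 26/37 of the subsidy.

Producer share = 26/37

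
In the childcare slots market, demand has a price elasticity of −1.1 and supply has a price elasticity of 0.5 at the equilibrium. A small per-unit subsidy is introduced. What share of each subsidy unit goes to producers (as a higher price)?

Producer share = 0.6875

For a small subsidy around the equilibrium, the benefit split depends on the relative slopes, which at a point are proportional to the elasticities.
Buyer share = εs/(εs + |εd|) = 0.5/(0.5 + 1.1) = 0.3125; seller share = |εd|/(εs + |εd|) = 0.6875.
So producers capture 0.6875 of the subsidy.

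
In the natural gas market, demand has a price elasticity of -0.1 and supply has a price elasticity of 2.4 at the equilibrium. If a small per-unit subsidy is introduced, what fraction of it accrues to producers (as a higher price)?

Producer share = 0.04

For a small subsidy around the equilibrium, the benefit split depends on the relative slopes, which at a point are proportional to the elasticities.
Buyer share = εs/(εs + |εd|) = 2.4/(2.4 + 0.1) = 0.96; seller share = |εd|/(εs + |εd|) = 0.04.
So producers capture 0.04 of the subsidy.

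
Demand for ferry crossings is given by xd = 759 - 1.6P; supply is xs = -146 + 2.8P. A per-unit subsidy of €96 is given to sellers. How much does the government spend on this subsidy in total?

Government cost = 2786016/55

Pre-subsidy: 759 - 1.6P = -146 + 2.8P gives P* = 4525/22, x* = 4729/11.
With the subsidy, sellers receive Ps = Pb + 96 for each unit, where Pb is the price buyers pay.
Supply in terms of Pb becomes xs = -146 + 2.8(Pb + 96) = 122.8 + 2.8Pb. Setting this equal to demand: 759 - 1.6Pb = 122.8 + 2.8Pb, so Pb = 3181/22.
Sellers receive Ps = 3181/22 + 96 = 5293/22; x' = 759 − 1.6·(3181/22) = 29021/55.
Government outlay = subsidy × quantity = 96 × 29021/55 = 2786016/55.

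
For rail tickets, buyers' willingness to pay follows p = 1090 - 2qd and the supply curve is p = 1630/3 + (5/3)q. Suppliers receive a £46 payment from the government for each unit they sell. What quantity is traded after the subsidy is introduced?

q' = 1778/11

Pre-subsidy: 1090 - 2q = 1630/3 + (5/3)q gives q* = 1640/11 and p* = 8710/11.
With the subsidy, sellers receive ps = pb + 46 for each unit, where pb is the price buyers pay.
On the curves, pb = 1090 - 2q and ps = 1630/3 + (5/3)q; the wedge ps − pb = 46 gives 1630/3 + (5/3)q − (1090 - 2q) = 46, so q' = 1778/11.
Then pb = 1090 − 2·(1778/11) = 8434/11 and ps = 1630/3 + (5/3)·(1778/11) = 8940/11.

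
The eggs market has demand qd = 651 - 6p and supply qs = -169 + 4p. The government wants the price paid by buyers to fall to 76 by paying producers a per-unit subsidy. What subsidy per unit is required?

At a buyer price of 76, quantity demanded is 651 − 6·76 = 195.
Sellers supply 195 only when they receive ps with -169 + 4·ps = 195, i.e. ps = 91.
s = ps − pb = 91 − 76 = 15.

Required subsidy s = 15 per unit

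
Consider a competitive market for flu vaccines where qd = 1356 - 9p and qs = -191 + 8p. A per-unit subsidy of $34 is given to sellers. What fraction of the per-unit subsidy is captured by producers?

Producer share = 9/17

Pre-subsidy: 1356 - 9p = -191 + 8p gives p* = 91, q* = 537.
With the subsidy, sellers receive ps = pb + 34 for each unit, where pb is the price buyers pay.
Supply in terms of pb becomes qs = -191 + 8(pb + 34) = 81 + 8pb. Setting this equal to demand: 1356 - 9pb = 81 + 8pb, so pb = 75.
Sellers receive ps = 75 + 34 = 109; q' = 1356 − 9·75 = 681.
Buyers' price falls by p* − pb = 91 − 75 = 16; sellers' price rises by ps − p* = 109 − 91 = 18.
So producers capture 18/34 = 9/17 of each unit of subsidy.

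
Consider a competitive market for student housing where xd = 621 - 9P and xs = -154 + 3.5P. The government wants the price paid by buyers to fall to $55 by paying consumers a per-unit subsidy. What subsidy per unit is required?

Required subsidy s = $25 per unit

At a buyer price of 55, quantity demanded is 621 − 9·55 = 126.
Sellers supply 126 only when they receive Ps with -154 + 3.5·Ps = 126, i.e. Ps = 80.
s = Ps − Pb = 80 − 55 = 25.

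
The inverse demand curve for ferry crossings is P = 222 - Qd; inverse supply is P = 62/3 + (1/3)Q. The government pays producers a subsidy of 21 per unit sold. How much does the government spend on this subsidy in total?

Government cost = 3501.75

Pre-subsidy: 222 - Q = 62/3 + (1/3)Q gives Q* = 151 and P* = 71.
With the subsidy, sellers receive Ps = Pb + 21 for each unit, where Pb is the price buyers pay.
On the curves, Pb = 222 - Q and Ps = 62/3 + (1/3)Q; the wedge Ps − Pb = 21 gives 62/3 + (1/3)Q − (222 - Q) = 21, so Q' = 166.75.
Then Pb = 222 − 1·166.75 = 55.25 and Ps = 62/3 + (1/3)·166.75 = 76.25.
Government outlay = subsidy × quantity = 21 × 166.75 = 3501.75.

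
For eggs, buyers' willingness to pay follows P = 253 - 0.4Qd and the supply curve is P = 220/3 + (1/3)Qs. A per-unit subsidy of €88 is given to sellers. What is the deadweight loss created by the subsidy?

Deadweight loss = €5280

Pre-subsidy: 253 - 0.4Q = 220/3 + (1/3)Q gives Q* = 245 and P* = 155.
With the subsidy, sellers receive Ps = Pb + 88 for each unit, where Pb is the price buyers pay.
On the curves, Pb = 253 - 0.4Q and Ps = 220/3 + (1/3)Q; the wedge Ps − Pb = 88 gives 220/3 + (1/3)Q − (253 - 0.4Q) = 88, so Q' = 365.
Then Pb = 253 − 0.4·365 = 107 and Ps = 220/3 + (1/3)·365 = 195.
The subsidy expands output by 365 − 245 = 120 past the efficient level; on those units the gap between marginal cost and willingness to pay runs from 0 up to 88.
DWL = ½ × 88 × 120 = 5280.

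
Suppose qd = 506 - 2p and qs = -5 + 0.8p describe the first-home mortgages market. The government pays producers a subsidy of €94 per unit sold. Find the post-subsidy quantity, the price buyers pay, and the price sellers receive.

q' = 1363/7; buyers pay 2179/14; sellers receive 3495/14

Pre-subsidy: 506 - 2p = -5 + 0.8p gives p* = 182.5, q* = 141.
With the subsidy, sellers receive ps = pb + 94 for each unit, where pb is the price buyers pay.
Supply in terms of pb becomes qs = -5 + 0.8(pb + 94) = 70.2 + 0.8pb. Setting this equal to demand: 506 - 2pb = 70.2 + 0.8pb, so pb = 2179/14.
Sellers receive ps = 2179/14 + 94 = 3495/14; q' = 506 − 2·(2179/14) = 1363/7.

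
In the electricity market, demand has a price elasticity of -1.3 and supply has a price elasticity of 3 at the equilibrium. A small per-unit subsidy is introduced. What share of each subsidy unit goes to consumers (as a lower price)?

For a small subsidy around the equilibrium, the benefit split depends on the relative slopes, which at a point are proportional to the elasticities.
Buyer share = εs/(εs + |εd|) = 3/(3 + 1.3) = 30/43; seller share = |εd|/(εs + |εd|) = 13/43.

Consumer share = 30/43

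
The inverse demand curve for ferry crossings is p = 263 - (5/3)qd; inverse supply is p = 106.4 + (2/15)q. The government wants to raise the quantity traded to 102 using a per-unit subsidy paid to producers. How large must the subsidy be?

Required subsidy s = 27 per unit

At q = 102, from the demand curve buyers pay pb = 263 − (5/3)·102 = 93; from the supply curve sellers need ps = 106.4 + (2/15)·102 = 120.
The subsidy must fill the gap: s = ps − pb = 120 − 93 = 27.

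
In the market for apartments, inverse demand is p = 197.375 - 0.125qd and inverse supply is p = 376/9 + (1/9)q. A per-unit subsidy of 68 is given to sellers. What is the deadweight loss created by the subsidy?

Deadweight loss = 9792

Pre-subsidy: 197.375 - 0.125q = 376/9 + (1/9)q gives q* = 659 and p* = 115.
With the subsidy, sellers receive ps = pb + 68 for each unit, where pb is the price buyers pay.
On the curves, pb = 197.375 - 0.125q and ps = 376/9 + (1/9)q; the wedge ps − pb = 68 gives 376/9 + (1/9)q − (197.375 - 0.125q) = 68, so q' = 947.
Then pb = 197.375 − 0.125·947 = 79 and ps = 376/9 + (1/9)·947 = 147.
The subsidy expands output by 947 − 659 = 288 past the efficient level; on those units the gap between marginal cost and willingness to pay runs from 0 up to 68.
DWL = ½ × 68 × 288 = 9792.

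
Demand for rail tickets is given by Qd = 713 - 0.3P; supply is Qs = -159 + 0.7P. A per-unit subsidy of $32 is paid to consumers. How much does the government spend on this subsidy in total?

Pre-subsidy: 713 - 0.3P = -159 + 0.7P gives P* = 872, Q* = 451.4.
With the rebate, buyers effectively pay Pb = Ps − 32, where Ps is the price sellers receive.
Demand in terms of Ps becomes Qd = 713 − 0.3(Ps − 32) = 722.6 - 0.3Ps. Setting this equal to supply: 722.6 - 0.3Ps = -159 + 0.7Ps, so Ps = 881.6.
Buyers pay Pb = 881.6 − 32 = 849.6; Q' = -159 + 0.7·881.6 = 458.12.
Government outlay = subsidy × quantity = 32 × 458.12 = 14659.84.

Government cost = $14659.84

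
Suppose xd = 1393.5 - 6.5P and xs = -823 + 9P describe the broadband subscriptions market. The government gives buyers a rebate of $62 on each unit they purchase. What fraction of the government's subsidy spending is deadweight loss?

DWL / government spending = 117/698

Pre-subsidy: 1393.5 - 6.5P = -823 + 9P gives P* = 143, x* = 464.
With the rebate, buyers effectively pay Pb = Ps − 62, where Ps is the price sellers receive.
Demand in terms of Ps becomes xd = 1393.5 − 6.5(Ps − 62) = 1796.5 - 6.5Ps. Setting this equal to supply: 1796.5 - 6.5Ps = -823 + 9Ps, so Ps = 169.
Buyers pay Pb = 169 − 62 = 107; x' = -823 + 9·169 = 698.
ΔCS = ½(464 + 698)(143 − 107) = 20916; ΔPS = ½(464 + 698)(169 − 143) = 15106.
Government spending = 62 × 698 = 43276.
DWL = ½ × 62 × (698 − 464) = 7254; fraction = 7254 / 43276 = 117/698.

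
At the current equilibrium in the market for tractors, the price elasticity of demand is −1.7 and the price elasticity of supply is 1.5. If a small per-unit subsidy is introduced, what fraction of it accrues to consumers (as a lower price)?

Consumer share = 0.46875

For a small subsidy around the equilibrium, the benefit split depends on the relative slopes, which at a point are proportional to the elasticities.
Buyer share = εs/(εs + |εd|) = 1.5/(1.5 + 1.7) = 0.46875; seller share = |εd|/(εs + |εd|) = 0.53125.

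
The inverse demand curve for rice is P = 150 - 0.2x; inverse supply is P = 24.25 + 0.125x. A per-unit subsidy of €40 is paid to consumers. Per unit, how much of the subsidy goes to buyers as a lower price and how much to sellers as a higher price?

Pre-subsidy: 150 - 0.2x = 24.25 + 0.125x gives x* = 5030/13 and P* = 944/13.
With the rebate, buyers effectively pay Pb = Ps − 40, where Ps is the price sellers receive.
On the curves, Pb = 150 - 0.2x and Ps = 24.25 + 0.125x; the wedge Ps − Pb = 40 gives 24.25 + 0.125x − (150 - 0.2x) = 40, so x' = 510.
Then Pb = 150 − 0.2·510 = 48 and Ps = 24.25 + 0.125·510 = 88.
Buyers' price falls by P* − Pb = 944/13 − 48 = 320/13; sellers' price rises by Ps − P* = 88 − 944/13 = 200/13.

Buyers gain 320/13 per unit; sellers gain 200/13 per unit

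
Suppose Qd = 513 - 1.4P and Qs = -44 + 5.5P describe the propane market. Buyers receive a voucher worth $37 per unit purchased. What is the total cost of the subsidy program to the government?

Pre-subsidy: 513 - 1.4P = -44 + 5.5P gives P* = 5570/69, Q* = 27599/69.
With the rebate, buyers effectively pay Pb = Ps − 37, where Ps is the price sellers receive.
Demand in terms of Ps becomes Qd = 513 − 1.4(Ps − 37) = 564.8 - 1.4Ps. Setting this equal to supply: 564.8 - 1.4Ps = -44 + 5.5Ps, so Ps = 6088/69.
Buyers pay Pb = 6088/69 − 37 = 3535/69; Q' = -44 + 5.5·(6088/69) = 30448/69.
Government outlay = subsidy × quantity = 37 × 30448/69 = 1126576/69.

Government cost = 1126576/69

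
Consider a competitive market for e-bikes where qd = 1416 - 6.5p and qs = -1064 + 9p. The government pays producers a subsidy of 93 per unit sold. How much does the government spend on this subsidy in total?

Pre-subsidy: 1416 - 6.5p = -1064 + 9p gives p* = 160, q* = 376.
With the subsidy, sellers receive ps = pb + 93 for each unit, where pb is the price buyers pay.
Supply in terms of pb becomes qs = -1064 + 9(pb + 93) = -227 + 9pb. Setting this equal to demand: 1416 - 6.5pb = -227 + 9pb, so pb = 106.
Sellers receive ps = 106 + 93 = 199; q' = 1416 − 6.5·106 = 727.
Government outlay = subsidy × quantity = 93 × 727 = 67611.

Government cost = 67611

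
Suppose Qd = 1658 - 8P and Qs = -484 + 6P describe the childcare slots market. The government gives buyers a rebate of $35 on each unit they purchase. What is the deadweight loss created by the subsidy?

Pre-subsidy: 1658 - 8P = -484 + 6P gives P* = 153, Q* = 434.
With the rebate, buyers effectively pay Pb = Ps − 35, where Ps is the price sellers receive.
Demand in terms of Ps becomes Qd = 1658 − 8(Ps − 35) = 1938 - 8Ps. Setting this equal to supply: 1938 - 8Ps = -484 + 6Ps, so Ps = 173.
Buyers pay Pb = 173 − 35 = 138; Q' = -484 + 6·173 = 554.
The subsidy expands output by 554 − 434 = 120 past the efficient level; on those units the gap between marginal cost and willingness to pay runs from 0 up to 35.
DWL = ½ × 35 × 120 = 2100.

Deadweight loss = $2100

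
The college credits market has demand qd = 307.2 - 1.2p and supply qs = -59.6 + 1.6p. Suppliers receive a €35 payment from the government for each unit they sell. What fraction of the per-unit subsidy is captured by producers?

Pre-subsidy: 307.2 - 1.2p = -59.6 + 1.6p gives p* = 131, q* = 150.
With the subsidy, sellers receive ps = pb + 35 for each unit, where pb is the price buyers pay.
Supply in terms of pb becomes qs = -59.6 + 1.6(pb + 35) = -3.6 + 1.6pb. Setting this equal to demand: 307.2 - 1.2pb = -3.6 + 1.6pb, so pb = 111.
Sellers receive ps = 111 + 35 = 146; q' = 307.2 − 1.2·111 = 174.
Buyers' price falls by p* − pb = 131 − 111 = 20; sellers' price rises by ps − p* = 146 − 131 = 15.
So producers capture 15/35 = 3/7 of each unit of subsidy.

Producer share = 3/7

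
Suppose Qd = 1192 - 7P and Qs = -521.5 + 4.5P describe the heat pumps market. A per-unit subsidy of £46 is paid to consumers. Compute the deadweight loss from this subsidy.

Pre-subsidy: 1192 - 7P = -521.5 + 4.5P gives P* = 149, Q* = 149.
With the rebate, buyers effectively pay Pb = Ps − 46, where Ps is the price sellers receive.
Demand in terms of Ps becomes Qd = 1192 − 7(Ps − 46) = 1514 - 7Ps. Setting this equal to supply: 1514 - 7Ps = -521.5 + 4.5Ps, so Ps = 177.
Buyers pay Pb = 177 − 46 = 131; Q' = -521.5 + 4.5·177 = 275.
The subsidy expands output by 275 − 149 = 126 past the efficient level; on those units the gap between marginal cost and willingness to pay runs from 0 up to 46.
DWL = ½ × 46 × 126 = 2898.

Deadweight loss = £2898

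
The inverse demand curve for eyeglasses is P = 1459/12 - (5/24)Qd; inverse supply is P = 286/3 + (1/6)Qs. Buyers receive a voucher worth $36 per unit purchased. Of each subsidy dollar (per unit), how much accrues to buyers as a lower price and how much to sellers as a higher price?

Pre-subsidy: 1459/12 - (5/24)Q = 286/3 + (1/6)Q gives Q* = 70 and P* = 107.
With the rebate, buyers effectively pay Pb = Ps − 36, where Ps is the price sellers receive.
On the curves, Pb = 1459/12 - (5/24)Q and Ps = 286/3 + (1/6)Q; the wedge Ps − Pb = 36 gives 286/3 + (1/6)Q − (1459/12 - (5/24)Q) = 36, so Q' = 166.
Then Pb = 1459/12 − (5/24)·166 = 87 and Ps = 286/3 + (1/6)·166 = 123.
Buyers' price falls by P* − Pb = 107 − 87 = 20; sellers' price rises by Ps − P* = 123 − 107 = 16.

Buyers gain $20 per unit; sellers gain $16 per unit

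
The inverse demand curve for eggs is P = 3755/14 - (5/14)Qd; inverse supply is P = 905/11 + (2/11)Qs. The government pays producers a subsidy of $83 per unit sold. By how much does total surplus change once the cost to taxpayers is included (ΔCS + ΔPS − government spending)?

Pre-subsidy: 3755/14 - (5/14)Q = 905/11 + (2/11)Q gives Q* = 345 and P* = 145.
With the subsidy, sellers receive Ps = Pb + 83 for each unit, where Pb is the price buyers pay.
On the curves, Pb = 3755/14 - (5/14)Q and Ps = 905/11 + (2/11)Q; the wedge Ps − Pb = 83 gives 905/11 + (2/11)Q − (3755/14 - (5/14)Q) = 83, so Q' = 499.
Then Pb = 3755/14 − (5/14)·499 = 90 and Ps = 905/11 + (2/11)·499 = 173.
ΔCS = ½(345 + 499)(145 − 90) = 23210; ΔPS = ½(345 + 499)(173 − 145) = 11816.
Government spending = 83 × 499 = 41417.
Net change = 23210 + 11816 − 41417 = -6391. The loss equals the DWL triangle ½·83·154.

Net change in total surplus = -$6391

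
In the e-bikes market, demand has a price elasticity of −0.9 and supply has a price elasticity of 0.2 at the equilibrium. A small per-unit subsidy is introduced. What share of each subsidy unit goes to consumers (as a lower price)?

For a small subsidy around the equilibrium, the benefit split depends on the relative slopes, which at a point are proportional to the elasticities.
Buyer share = εs/(εs + |εd|) = 0.2/(0.2 + 0.9) = 2/11; seller share = |εd|/(εs + |εd|) = 9/11.

Consumer share = 2/11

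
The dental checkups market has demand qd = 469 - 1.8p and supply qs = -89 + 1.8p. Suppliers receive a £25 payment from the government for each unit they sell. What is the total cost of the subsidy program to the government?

Government cost = £5312.5

Pre-subsidy: 469 - 1.8p = -89 + 1.8p gives p* = 155, q* = 190.
With the subsidy, sellers receive ps = pb + 25 for each unit, where pb is the price buyers pay.
Supply in terms of pb becomes qs = -89 + 1.8(pb + 25) = -44 + 1.8pb. Setting this equal to demand: 469 - 1.8pb = -44 + 1.8pb, so pb = 142.5.
Sellers receive ps = 142.5 + 25 = 167.5; q' = 469 − 1.8·142.5 = 212.5.
Government outlay = subsidy × quantity = 25 × 212.5 = 5312.5.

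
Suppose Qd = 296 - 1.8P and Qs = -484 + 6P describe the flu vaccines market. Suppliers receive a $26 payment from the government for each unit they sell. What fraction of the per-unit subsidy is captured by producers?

Pre-subsidy: 296 - 1.8P = -484 + 6P gives P* = 100, Q* = 116.
With the subsidy, sellers receive Ps = Pb + 26 for each unit, where Pb is the price buyers pay.
Supply in terms of Pb becomes Qs = -484 + 6(Pb + 26) = -328 + 6Pb. Setting this equal to demand: 296 - 1.8Pb = -328 + 6Pb, so Pb = 80.
Sellers receive Ps = 80 + 26 = 106; Q' = 296 − 1.8·80 = 152.
Buyers' price falls by P* − Pb = 100 − 80 = 20; sellers' price rises by Ps − P* = 106 − 100 = 6.
So producers capture 6/26 = 3/13 of each unit of subsidy.

Producer share = 3/13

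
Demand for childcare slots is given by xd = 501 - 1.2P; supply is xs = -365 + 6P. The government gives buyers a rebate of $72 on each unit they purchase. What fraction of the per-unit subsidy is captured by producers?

Pre-subsidy: 501 - 1.2P = -365 + 6P gives P* = 2165/18, x* = 1070/3.
With the rebate, buyers effectively pay Pb = Ps − 72, where Ps is the price sellers receive.
Demand in terms of Ps becomes xd = 501 − 1.2(Ps − 72) = 587.4 - 1.2Ps. Setting this equal to supply: 587.4 - 1.2Ps = -365 + 6Ps, so Ps = 2381/18.
Buyers pay Pb = 2381/18 − 72 = 1085/18; x' = -365 + 6·(2381/18) = 1286/3.
Buyers' price falls by P* − Pb = 2165/18 − 1085/18 = 60; sellers' price rises by Ps − P* = 2381/18 − 2165/18 = 12.
So producers capture 12/72 = 1/6 of each unit of subsidy.

Producer share = 1/6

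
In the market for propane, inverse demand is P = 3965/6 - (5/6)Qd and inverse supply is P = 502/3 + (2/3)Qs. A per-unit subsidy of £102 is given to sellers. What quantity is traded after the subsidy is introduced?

Q' = 397

Pre-subsidy: 3965/6 - (5/6)Q = 502/3 + (2/3)Q gives Q* = 329 and P* = 1160/3.
With the subsidy, sellers receive Ps = Pb + 102 for each unit, where Pb is the price buyers pay.
On the curves, Pb = 3965/6 - (5/6)Q and Ps = 502/3 + (2/3)Q; the wedge Ps − Pb = 102 gives 502/3 + (2/3)Q − (3965/6 - (5/6)Q) = 102, so Q' = 397.
Then Pb = 3965/6 − (5/6)·397 = 330 and Ps = 502/3 + (2/3)·397 = 432.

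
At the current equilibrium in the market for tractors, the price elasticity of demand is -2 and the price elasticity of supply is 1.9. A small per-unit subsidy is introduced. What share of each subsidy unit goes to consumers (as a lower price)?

Consumer share = 19/39

For a small subsidy around the equilibrium, the benefit split depends on the relative slopes, which at a point are proportional to the elasticities.
Buyer share = εs/(εs + |εd|) = 1.9/(1.9 + 2) = 19/39; seller share = |εd|/(εs + |εd|) = 20/39.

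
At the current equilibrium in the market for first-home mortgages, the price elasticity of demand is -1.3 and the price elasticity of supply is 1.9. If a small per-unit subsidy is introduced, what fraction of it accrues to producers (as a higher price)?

For a small subsidy around the equilibrium, the benefit split depends on the relative slopes, which at a point are proportional to the elasticities.
Buyer share = εs/(εs + |εd|) = 1.9/(1.9 + 1.3) = 0.59375; seller share = |εd|/(εs + |εd|) = 0.40625.
So producers capture 0.40625 of the subsidy.

Producer share = 0.40625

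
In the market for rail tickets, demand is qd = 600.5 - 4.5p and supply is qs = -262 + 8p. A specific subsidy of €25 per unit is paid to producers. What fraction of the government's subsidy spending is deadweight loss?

Pre-subsidy: 600.5 - 4.5p = -262 + 8p gives p* = 69, q* = 290.
With the subsidy, sellers receive ps = pb + 25 for each unit, where pb is the price buyers pay.
Supply in terms of pb becomes qs = -262 + 8(pb + 25) = -62 + 8pb. Setting this equal to demand: 600.5 - 4.5pb = -62 + 8pb, so pb = 53.
Sellers receive ps = 53 + 25 = 78; q' = 600.5 − 4.5·53 = 362.
ΔCS = ½(290 + 362)(69 − 53) = 5216; ΔPS = ½(290 + 362)(78 − 69) = 2934.
Government spending = 25 × 362 = 9050.
DWL = ½ × 25 × (362 − 290) = 900; fraction = 900 / 9050 = 18/181.

DWL / government spending = 18/181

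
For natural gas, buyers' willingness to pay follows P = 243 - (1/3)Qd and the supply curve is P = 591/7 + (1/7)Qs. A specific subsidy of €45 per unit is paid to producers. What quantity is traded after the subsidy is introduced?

Q' = 427.5

Pre-subsidy: 243 - (1/3)Q = 591/7 + (1/7)Q gives Q* = 333 and P* = 132.
With the subsidy, sellers receive Ps = Pb + 45 for each unit, where Pb is the price buyers pay.
On the curves, Pb = 243 - (1/3)Q and Ps = 591/7 + (1/7)Q; the wedge Ps − Pb = 45 gives 591/7 + (1/7)Q − (243 - (1/3)Q) = 45, so Q' = 427.5.
Then Pb = 243 − (1/3)·427.5 = 100.5 and Ps = 591/7 + (1/7)·427.5 = 145.5.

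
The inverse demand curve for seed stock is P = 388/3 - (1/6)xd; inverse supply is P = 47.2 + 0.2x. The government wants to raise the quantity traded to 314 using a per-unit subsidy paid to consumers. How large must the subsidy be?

At x = 314, from the demand curve buyers pay Pb = 388/3 − (1/6)·314 = 77; from the supply curve sellers need Ps = 47.2 + 0.2·314 = 110.
The subsidy must fill the gap: s = Ps − Pb = 110 − 77 = 33.

Required subsidy s = 33 per unit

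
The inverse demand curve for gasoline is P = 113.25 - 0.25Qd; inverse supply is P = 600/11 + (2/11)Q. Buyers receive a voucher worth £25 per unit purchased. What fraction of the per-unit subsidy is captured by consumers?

Consumer share = 11/19

Pre-subsidy: 113.25 - 0.25Q = 600/11 + (2/11)Q gives Q* = 2583/19 and P* = 1506/19.
With the rebate, buyers effectively pay Pb = Ps − 25, where Ps is the price sellers receive.
On the curves, Pb = 113.25 - 0.25Q and Ps = 600/11 + (2/11)Q; the wedge Ps − Pb = 25 gives 600/11 + (2/11)Q − (113.25 - 0.25Q) = 25, so Q' = 3683/19.
Then Pb = 113.25 − 0.25·(3683/19) = 1231/19 and Ps = 600/11 + (2/11)·(3683/19) = 1706/19.
Buyers' price falls by P* − Pb = 1506/19 − 1231/19 = 275/19; sellers' price rises by Ps − P* = 1706/19 − 1506/19 = 200/19.
So consumers capture (275/19)/25 = 11/19 of each unit of subsidy.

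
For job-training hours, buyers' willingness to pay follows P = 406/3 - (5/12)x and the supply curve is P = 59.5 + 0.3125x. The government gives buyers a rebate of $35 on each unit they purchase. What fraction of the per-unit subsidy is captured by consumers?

Consumer share = 4/7

Pre-subsidy: 406/3 - (5/12)x = 59.5 + 0.3125x gives x* = 104 and P* = 92.
With the rebate, buyers effectively pay Pb = Ps − 35, where Ps is the price sellers receive.
On the curves, Pb = 406/3 - (5/12)x and Ps = 59.5 + 0.3125x; the wedge Ps − Pb = 35 gives 59.5 + 0.3125x − (406/3 - (5/12)x) = 35, so x' = 152.
Then Pb = 406/3 − (5/12)·152 = 72 and Ps = 59.5 + 0.3125·152 = 107.
Buyers' price falls by P* − Pb = 92 − 72 = 20; sellers' price rises by Ps − P* = 107 − 92 = 15.
So consumers capture 20/35 = 4/7 of each unit of subsidy.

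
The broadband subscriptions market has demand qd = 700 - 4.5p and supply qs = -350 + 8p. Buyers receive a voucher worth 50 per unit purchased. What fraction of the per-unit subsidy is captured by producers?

Producer share = 0.36

Pre-subsidy: 700 - 4.5p = -350 + 8p gives p* = 84, q* = 322.
With the rebate, buyers effectively pay pb = ps − 50, where ps is the price sellers receive.
Demand in terms of ps becomes qd = 700 − 4.5(ps − 50) = 925 - 4.5ps. Setting this equal to supply: 925 - 4.5ps = -350 + 8ps, so ps = 102.
Buyers pay pb = 102 − 50 = 52; q' = -350 + 8·102 = 466.
Buyers' price falls by p* − pb = 84 − 52 = 32; sellers' price rises by ps − p* = 102 − 84 = 18.
So producers capture 18/50 = 0.36 of each unit of subsidy.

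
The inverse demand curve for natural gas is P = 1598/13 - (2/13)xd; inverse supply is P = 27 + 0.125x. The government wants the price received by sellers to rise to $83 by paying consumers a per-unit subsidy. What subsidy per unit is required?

Required subsidy s = $29 per unit

At a seller price of 83, quantity supplied is -216 + 8·83 = 448.
Buyers absorb 448 only when they pay Pb = 1598/13 − (2/13)·448 = 54.
s = Ps − Pb = 83 − 54 = 29.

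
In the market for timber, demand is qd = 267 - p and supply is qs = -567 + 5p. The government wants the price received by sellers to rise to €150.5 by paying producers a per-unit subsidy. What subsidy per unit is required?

At a seller price of 150.5, quantity supplied is -567 + 5·150.5 = 185.5.
Buyers absorb 185.5 only when they pay pb with 267 − 1·pb = 185.5, i.e. pb = 81.5.
s = ps − pb = 150.5 − 81.5 = 69.

Required subsidy s = €69 per unit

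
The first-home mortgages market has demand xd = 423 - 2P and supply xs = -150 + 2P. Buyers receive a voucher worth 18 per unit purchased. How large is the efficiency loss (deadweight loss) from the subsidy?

Pre-subsidy: 423 - 2P = -150 + 2P gives P* = 143.25, x* = 136.5.
With the rebate, buyers effectively pay Pb = Ps − 18, where Ps is the price sellers receive.
Demand in terms of Ps becomes xd = 423 − 2(Ps − 18) = 459 - 2Ps. Setting this equal to supply: 459 - 2Ps = -150 + 2Ps, so Ps = 152.25.
Buyers pay Pb = 152.25 − 18 = 134.25; x' = -150 + 2·152.25 = 154.5.
The subsidy expands output by 154.5 − 136.5 = 18 past the efficient level; on those units the gap between marginal cost and willingness to pay runs from 0 up to 18.
DWL = ½ × 18 × 18 = 162.

Deadweight loss = 162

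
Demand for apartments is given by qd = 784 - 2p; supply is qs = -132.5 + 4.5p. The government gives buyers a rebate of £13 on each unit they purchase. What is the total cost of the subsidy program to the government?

Pre-subsidy: 784 - 2p = -132.5 + 4.5p gives p* = 141, q* = 502.
With the rebate, buyers effectively pay pb = ps − 13, where ps is the price sellers receive.
Demand in terms of ps becomes qd = 784 − 2(ps − 13) = 810 - 2ps. Setting this equal to supply: 810 - 2ps = -132.5 + 4.5ps, so ps = 145.
Buyers pay pb = 145 − 13 = 132; q' = -132.5 + 4.5·145 = 520.
Government outlay = subsidy × quantity = 13 × 520 = 6760.

Government cost = £6760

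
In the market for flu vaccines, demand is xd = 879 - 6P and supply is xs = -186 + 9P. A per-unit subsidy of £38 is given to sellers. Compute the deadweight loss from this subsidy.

Deadweight loss = £2599.2

Pre-subsidy: 879 - 6P = -186 + 9P gives P* = 71, x* = 453.
With the subsidy, sellers receive Ps = Pb + 38 for each unit, where Pb is the price buyers pay.
Supply in terms of Pb becomes xs = -186 + 9(Pb + 38) = 156 + 9Pb. Setting this equal to demand: 879 - 6Pb = 156 + 9Pb, so Pb = 48.2.
Sellers receive Ps = 48.2 + 38 = 86.2; x' = 879 − 6·48.2 = 589.8.
The subsidy expands output by 589.8 − 453 = 136.8 past the efficient level; on those units the gap between marginal cost and willingness to pay runs from 0 up to 38.
DWL = ½ × 38 × 136.8 = 2599.2.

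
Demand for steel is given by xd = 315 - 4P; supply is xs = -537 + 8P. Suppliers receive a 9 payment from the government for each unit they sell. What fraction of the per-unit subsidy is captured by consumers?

Pre-subsidy: 315 - 4P = -537 + 8P gives P* = 71, x* = 31.
With the subsidy, sellers receive Ps = Pb + 9 for each unit, where Pb is the price buyers pay.
Supply in terms of Pb becomes xs = -537 + 8(Pb + 9) = -465 + 8Pb. Setting this equal to demand: 315 - 4Pb = -465 + 8Pb, so Pb = 65.
Sellers receive Ps = 65 + 9 = 74; x' = 315 − 4·65 = 55.
Buyers' price falls by P* − Pb = 71 − 65 = 6; sellers' price rises by Ps − P* = 74 − 71 = 3.
So consumers capture 6/9 = 2/3 of each unit of subsidy.

Consumer share = 2/3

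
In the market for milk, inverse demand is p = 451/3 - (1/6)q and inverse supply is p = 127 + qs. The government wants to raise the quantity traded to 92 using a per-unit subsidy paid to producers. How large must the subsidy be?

At q = 92, from the demand curve buyers pay pb = 451/3 − (1/6)·92 = 135; from the supply curve sellers need ps = 127 + 1·92 = 219.
The subsidy must fill the gap: s = ps − pb = 219 − 135 = 84.

Required subsidy s = 84 per unit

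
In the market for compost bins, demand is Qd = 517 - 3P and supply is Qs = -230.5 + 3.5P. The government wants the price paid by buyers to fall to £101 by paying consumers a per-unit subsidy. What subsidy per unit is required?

At a buyer price of 101, quantity demanded is 517 − 3·101 = 214.
Sellers supply 214 only when they receive Ps with -230.5 + 3.5·Ps = 214, i.e. Ps = 127.
s = Ps − Pb = 127 − 101 = 26.

Required subsidy s = £26 per unit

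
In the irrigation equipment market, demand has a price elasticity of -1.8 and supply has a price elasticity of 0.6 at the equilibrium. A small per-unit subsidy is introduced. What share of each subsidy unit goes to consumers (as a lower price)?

For a small subsidy around the equilibrium, the benefit split depends on the relative slopes, which at a point are proportional to the elasticities.
Buyer share = εs/(εs + |εd|) = 0.6/(0.6 + 1.8) = 0.25; seller share = |εd|/(εs + |εd|) = 0.75.

Consumer share = 0.25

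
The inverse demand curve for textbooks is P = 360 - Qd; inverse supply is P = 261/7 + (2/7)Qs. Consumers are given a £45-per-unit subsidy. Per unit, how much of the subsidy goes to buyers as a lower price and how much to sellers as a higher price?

Pre-subsidy: 360 - Q = 261/7 + (2/7)Q gives Q* = 251 and P* = 109.
With the rebate, buyers effectively pay Pb = Ps − 45, where Ps is the price sellers receive.
On the curves, Pb = 360 - Q and Ps = 261/7 + (2/7)Q; the wedge Ps − Pb = 45 gives 261/7 + (2/7)Q − (360 - Q) = 45, so Q' = 286.
Then Pb = 360 − 1·286 = 74 and Ps = 261/7 + (2/7)·286 = 119.
Buyers' price falls by P* − Pb = 109 − 74 = 35; sellers' price rises by Ps − P* = 119 − 109 = 10.

Buyers gain £35 per unit; sellers gain £10 per unit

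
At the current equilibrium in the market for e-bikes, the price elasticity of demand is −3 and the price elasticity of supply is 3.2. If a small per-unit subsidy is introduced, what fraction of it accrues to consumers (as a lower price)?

Consumer share = 16/31

For a small subsidy around the equilibrium, the benefit split depends on the relative slopes, which at a point are proportional to the elasticities.
Buyer share = εs/(εs + |εd|) = 3.2/(3.2 + 3) = 16/31; seller share = |εd|/(εs + |εd|) = 15/31.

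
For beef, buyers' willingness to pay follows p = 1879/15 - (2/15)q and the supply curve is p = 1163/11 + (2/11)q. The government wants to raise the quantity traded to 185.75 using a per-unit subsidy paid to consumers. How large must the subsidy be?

At q = 185.75, from the demand curve buyers pay pb = 1879/15 − (2/15)·185.75 = 100.5; from the supply curve sellers need ps = 1163/11 + (2/11)·185.75 = 139.5.
The subsidy must fill the gap: s = ps − pb = 139.5 − 100.5 = 39.

Required subsidy s = 39 per unit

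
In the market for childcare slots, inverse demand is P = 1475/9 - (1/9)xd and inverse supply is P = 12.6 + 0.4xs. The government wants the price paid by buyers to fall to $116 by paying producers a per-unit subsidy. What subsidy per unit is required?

Required subsidy s = $69 per unit

At a buyer price of 116, quantity demanded is 1475 − 9·116 = 431.
Sellers supply 431 only when they receive Ps = 12.6 + 0.4·431 = 185.
s = Ps − Pb = 185 − 116 = 69.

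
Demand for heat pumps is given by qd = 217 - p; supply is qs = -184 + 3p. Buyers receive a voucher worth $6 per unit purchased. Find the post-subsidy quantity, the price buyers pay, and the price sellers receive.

q' = 121.25; buyers pay $95.75; sellers receive $101.75

Pre-subsidy: 217 - p = -184 + 3p gives p* = 100.25, q* = 116.75.
With the rebate, buyers effectively pay pb = ps − 6, where ps is the price sellers receive.
Demand in terms of ps becomes qd = 217 − 1(ps − 6) = 223 - ps. Setting this equal to supply: 223 - ps = -184 + 3ps, so ps = 101.75.
Buyers pay pb = 101.75 − 6 = 95.75; q' = -184 + 3·101.75 = 121.25.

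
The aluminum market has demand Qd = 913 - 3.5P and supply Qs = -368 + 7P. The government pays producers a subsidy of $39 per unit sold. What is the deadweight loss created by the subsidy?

Pre-subsidy: 913 - 3.5P = -368 + 7P gives P* = 122, Q* = 486.
With the subsidy, sellers receive Ps = Pb + 39 for each unit, where Pb is the price buyers pay.
Supply in terms of Pb becomes Qs = -368 + 7(Pb + 39) = -95 + 7Pb. Setting this equal to demand: 913 - 3.5Pb = -95 + 7Pb, so Pb = 96.
Sellers receive Ps = 96 + 39 = 135; Q' = 913 − 3.5·96 = 577.
The subsidy expands output by 577 − 486 = 91 past the efficient level; on those units the gap between marginal cost and willingness to pay runs from 0 up to 39.
DWL = ½ × 39 × 91 = 1774.5.

Deadweight loss = $1774.5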